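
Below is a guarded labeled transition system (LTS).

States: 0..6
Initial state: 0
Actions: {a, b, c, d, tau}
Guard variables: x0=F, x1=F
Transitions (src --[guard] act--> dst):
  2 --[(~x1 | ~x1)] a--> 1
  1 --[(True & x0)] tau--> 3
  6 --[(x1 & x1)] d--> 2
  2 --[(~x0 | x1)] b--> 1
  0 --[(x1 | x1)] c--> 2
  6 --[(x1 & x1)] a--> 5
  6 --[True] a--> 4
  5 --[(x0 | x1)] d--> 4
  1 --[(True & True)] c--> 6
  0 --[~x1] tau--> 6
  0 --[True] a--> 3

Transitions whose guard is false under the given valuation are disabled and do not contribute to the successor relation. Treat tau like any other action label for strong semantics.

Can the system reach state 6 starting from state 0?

6 transition(s) survive guard evaluation.
L0 = {0}
L1 = {3,6}  now seen {0,3,6}
L2 = {4}  now seen {0,3,4,6}
R = {0,3,4,6}
trace reaching 6: tau

Answer: REACHABLE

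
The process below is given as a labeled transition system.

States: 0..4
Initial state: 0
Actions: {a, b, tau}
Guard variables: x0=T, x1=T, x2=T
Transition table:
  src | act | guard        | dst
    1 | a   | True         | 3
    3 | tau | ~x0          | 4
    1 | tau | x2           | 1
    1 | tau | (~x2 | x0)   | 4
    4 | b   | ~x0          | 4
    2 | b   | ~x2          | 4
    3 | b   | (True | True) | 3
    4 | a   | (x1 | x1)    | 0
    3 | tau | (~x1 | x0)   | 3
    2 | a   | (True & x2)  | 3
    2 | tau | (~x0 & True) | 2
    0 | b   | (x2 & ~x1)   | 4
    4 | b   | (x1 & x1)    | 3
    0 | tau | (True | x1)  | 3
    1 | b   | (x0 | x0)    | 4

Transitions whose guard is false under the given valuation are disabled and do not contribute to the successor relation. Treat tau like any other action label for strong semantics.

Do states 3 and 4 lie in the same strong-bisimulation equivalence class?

Refine partition for ~:
  round 0: {{0,1,2,3,4}}
  round 1: {{0},{1},{2},{3},{4}}
Fixed point at round 2; 5 class(es).
class of 3: {3}; class of 4: {4}

Answer: NOT BISIMILAR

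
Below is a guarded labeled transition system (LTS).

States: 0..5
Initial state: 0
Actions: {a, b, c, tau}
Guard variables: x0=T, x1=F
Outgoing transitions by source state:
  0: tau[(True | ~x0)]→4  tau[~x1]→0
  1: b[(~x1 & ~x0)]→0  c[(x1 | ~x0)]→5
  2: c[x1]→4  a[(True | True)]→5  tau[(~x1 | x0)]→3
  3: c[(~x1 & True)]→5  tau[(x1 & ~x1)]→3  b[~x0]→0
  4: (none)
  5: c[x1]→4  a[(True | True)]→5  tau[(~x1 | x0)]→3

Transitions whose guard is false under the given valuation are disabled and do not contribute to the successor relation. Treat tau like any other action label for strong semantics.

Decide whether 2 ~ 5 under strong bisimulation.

Refine partition for ~:
  P[0] = {{0,1,2,3,4,5}}
  P[1] = {{0},{1,4},{2,5},{3}}
Fixed point at round 2; 4 class(es).
[2]={2,5}  [5]={2,5}

Answer: BISIMILAR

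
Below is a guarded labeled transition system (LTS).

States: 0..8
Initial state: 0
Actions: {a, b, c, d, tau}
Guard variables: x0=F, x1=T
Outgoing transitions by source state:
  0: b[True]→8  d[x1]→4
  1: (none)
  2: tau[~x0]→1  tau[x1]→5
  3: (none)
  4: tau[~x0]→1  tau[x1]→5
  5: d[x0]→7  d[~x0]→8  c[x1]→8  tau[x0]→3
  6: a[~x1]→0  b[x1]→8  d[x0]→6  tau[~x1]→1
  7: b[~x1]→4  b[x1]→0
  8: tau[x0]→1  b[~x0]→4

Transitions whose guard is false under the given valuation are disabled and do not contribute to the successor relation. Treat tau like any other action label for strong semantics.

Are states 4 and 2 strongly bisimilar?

Refine partition for ~:
  π0 = {{0,1,2,3,4,5,6,7,8}}
  π1 = {{0},{1,3},{2,4},{5},{6,7,8}}
  π2 = {{0},{1,3},{2,4},{5},{6},{7},{8}}
Fixed point at round 3; 7 class(es).
class of 4: {2,4}; class of 2: {2,4}

Answer: BISIMILAR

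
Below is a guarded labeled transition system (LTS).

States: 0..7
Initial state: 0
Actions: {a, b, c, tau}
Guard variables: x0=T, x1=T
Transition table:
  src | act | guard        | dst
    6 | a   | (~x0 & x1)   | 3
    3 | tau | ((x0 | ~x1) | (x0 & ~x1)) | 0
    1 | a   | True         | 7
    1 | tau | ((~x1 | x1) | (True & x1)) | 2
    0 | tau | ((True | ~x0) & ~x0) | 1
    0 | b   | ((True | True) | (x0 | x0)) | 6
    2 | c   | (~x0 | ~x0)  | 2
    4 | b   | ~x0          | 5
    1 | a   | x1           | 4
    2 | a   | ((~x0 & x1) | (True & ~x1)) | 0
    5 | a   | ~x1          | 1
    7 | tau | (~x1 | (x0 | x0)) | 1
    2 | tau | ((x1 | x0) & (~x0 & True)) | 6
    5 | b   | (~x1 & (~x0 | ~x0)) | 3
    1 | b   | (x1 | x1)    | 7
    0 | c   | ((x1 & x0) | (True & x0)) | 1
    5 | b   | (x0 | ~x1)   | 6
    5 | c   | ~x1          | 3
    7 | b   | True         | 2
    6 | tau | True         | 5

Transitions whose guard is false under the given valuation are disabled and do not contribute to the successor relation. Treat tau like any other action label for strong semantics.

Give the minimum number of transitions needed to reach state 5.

Answer: 2

Working:
BFS to 5:
  Layer 0: {0}
  Layer 1: {1,6}
  Layer 2: {2,4,5,7}
first hit 5 at d=2 via b·tau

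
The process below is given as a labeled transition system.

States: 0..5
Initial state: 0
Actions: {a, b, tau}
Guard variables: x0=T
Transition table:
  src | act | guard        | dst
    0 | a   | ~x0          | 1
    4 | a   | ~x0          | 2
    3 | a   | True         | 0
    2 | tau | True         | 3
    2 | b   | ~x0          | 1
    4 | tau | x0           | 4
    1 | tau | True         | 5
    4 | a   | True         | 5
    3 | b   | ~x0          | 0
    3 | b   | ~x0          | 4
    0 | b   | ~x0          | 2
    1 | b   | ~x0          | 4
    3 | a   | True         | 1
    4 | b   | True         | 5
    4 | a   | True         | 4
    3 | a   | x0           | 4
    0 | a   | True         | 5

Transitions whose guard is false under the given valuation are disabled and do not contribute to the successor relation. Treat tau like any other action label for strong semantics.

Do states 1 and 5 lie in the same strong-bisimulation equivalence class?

Answer: NOT BISIMILAR

Working:
Compute ~ classes (split until stable):
  π0 = {{0,1,2,3,4,5}}
  π1 = {{0,3},{1,2},{4},{5}}
  π2 = {{0},{1},{2},{3},{4},{5}}
stable after 3 split(s): 6 block(s)
[1]={1}  [5]={5}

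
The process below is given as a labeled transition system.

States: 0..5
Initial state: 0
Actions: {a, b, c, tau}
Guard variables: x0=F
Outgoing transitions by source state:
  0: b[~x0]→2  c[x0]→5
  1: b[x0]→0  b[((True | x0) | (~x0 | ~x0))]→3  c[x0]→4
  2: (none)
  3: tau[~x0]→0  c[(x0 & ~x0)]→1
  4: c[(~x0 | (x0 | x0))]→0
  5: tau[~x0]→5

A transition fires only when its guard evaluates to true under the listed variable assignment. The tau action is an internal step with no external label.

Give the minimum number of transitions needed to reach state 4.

Answer: UNREACHABLE

Trace:
Breadth-first toward 4:
  L0 = {0}
  L1 = {2}
4 never appears.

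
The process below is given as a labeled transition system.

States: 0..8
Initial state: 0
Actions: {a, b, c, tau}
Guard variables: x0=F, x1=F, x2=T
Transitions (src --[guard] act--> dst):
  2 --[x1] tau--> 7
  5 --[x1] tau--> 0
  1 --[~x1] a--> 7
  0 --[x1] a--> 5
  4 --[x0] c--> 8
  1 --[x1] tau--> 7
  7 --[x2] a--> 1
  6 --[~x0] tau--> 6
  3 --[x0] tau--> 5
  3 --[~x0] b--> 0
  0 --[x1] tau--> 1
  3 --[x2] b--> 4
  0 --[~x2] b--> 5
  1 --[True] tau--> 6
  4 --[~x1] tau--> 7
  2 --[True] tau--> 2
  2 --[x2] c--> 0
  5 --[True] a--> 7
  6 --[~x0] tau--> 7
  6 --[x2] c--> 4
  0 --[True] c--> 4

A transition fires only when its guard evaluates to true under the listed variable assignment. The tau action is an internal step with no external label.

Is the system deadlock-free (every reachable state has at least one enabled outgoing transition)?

Answer: DEADLOCK-FREE

Trace:
Reach set: {0,1,4,6,7}
  0: c→4  [1 exit(s)]
  1: a→7  tau→6  [2 exit(s)]
  4: tau→7  [1 exit(s)]
  6: c→4  tau→6  tau→7  [3 exit(s)]
  7: a→1  [1 exit(s)]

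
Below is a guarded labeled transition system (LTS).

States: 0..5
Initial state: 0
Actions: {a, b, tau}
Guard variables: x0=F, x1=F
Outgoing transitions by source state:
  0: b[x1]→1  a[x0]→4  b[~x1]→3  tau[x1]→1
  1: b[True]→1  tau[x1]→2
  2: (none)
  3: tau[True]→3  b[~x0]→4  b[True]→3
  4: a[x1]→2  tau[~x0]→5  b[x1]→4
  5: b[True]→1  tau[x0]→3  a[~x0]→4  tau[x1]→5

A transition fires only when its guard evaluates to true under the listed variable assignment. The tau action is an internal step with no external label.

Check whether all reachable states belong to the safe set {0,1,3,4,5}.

Answer: INVARIANT HOLDS

Analysis:
Inv-set: {0,1,3,4,5}
Reach set: {0,1,3,4,5}
  0: ok
  1: ok
  3: ok
  4: ok
  5: ok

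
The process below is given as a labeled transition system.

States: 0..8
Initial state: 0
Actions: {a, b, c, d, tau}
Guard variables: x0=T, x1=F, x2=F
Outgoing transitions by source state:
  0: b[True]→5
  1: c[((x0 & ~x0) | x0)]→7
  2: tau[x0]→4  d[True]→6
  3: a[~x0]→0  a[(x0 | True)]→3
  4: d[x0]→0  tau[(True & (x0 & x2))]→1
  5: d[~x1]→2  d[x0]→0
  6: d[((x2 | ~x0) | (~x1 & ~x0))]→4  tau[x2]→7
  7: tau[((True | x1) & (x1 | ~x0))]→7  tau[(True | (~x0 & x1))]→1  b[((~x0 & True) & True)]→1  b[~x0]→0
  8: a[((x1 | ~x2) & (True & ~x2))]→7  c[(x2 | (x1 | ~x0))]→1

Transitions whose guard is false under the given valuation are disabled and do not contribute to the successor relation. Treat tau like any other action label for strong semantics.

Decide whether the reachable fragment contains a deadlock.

Answer: DEADLOCK at state 6

Trace:
R = {0,2,4,5,6}
  0: b→5  [deg 1]
  2: d→6  tau→4  [deg 2]
  4: d→0  [deg 1]
  5: d→0  d→2  [deg 2]
  6: ∅  [no exit]
Path to 6: b·d·d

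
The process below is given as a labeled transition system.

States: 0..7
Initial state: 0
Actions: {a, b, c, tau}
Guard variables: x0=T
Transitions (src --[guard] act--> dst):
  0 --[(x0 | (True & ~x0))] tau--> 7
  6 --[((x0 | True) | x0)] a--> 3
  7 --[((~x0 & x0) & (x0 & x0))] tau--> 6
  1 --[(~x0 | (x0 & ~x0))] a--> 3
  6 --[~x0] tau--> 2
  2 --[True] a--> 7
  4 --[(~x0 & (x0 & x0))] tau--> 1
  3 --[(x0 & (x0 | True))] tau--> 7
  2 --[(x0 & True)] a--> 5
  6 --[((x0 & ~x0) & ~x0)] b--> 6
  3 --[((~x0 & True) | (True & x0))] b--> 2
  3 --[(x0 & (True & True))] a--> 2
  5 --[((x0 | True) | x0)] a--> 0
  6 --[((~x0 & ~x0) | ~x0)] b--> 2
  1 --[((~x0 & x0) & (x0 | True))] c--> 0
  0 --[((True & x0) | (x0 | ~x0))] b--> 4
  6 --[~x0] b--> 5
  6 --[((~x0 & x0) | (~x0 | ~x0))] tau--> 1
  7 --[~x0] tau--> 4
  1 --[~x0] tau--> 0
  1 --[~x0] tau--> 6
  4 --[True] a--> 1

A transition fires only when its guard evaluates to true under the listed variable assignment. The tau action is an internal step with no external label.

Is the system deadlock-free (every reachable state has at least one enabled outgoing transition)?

R = {0,1,4,7}
  0: b→4  tau→7  [deg 2]
  1: ∅  [STUCK]
  4: a→1  [deg 1]
  7: ∅  [STUCK]
witness 1: b·a

Answer: DEADLOCK at state 1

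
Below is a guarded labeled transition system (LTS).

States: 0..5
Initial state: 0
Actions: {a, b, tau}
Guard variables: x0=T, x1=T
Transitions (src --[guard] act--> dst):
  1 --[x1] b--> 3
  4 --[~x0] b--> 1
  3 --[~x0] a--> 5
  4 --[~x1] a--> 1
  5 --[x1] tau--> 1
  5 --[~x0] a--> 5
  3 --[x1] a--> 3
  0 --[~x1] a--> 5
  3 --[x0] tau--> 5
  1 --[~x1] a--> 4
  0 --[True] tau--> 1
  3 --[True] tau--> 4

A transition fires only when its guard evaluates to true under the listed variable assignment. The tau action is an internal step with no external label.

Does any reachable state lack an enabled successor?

Answer: DEADLOCK at state 4

Working:
Reachable = {0,1,3,4,5}
  0: tau→1  [deg 1]
  1: b→3  [deg 1]
  3: a→3  tau→4  tau→5  [deg 3]
  4: ∅  [deadlock]
  5: tau→1  [deg 1]
Path to 4: tau·b·tau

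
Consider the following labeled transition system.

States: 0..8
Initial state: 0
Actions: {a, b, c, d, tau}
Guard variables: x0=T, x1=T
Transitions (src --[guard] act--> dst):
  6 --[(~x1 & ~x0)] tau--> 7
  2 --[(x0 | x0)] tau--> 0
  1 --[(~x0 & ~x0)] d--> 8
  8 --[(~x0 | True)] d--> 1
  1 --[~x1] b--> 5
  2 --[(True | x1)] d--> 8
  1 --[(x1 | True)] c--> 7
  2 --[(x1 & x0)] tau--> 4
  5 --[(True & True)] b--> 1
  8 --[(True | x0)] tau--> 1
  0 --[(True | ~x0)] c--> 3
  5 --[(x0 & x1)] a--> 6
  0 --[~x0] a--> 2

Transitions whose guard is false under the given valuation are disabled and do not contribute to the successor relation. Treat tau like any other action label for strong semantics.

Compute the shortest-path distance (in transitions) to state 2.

Layered search for 2:
  L0 = {0}
  L1 = {3}
2 never appears.

Answer: UNREACHABLE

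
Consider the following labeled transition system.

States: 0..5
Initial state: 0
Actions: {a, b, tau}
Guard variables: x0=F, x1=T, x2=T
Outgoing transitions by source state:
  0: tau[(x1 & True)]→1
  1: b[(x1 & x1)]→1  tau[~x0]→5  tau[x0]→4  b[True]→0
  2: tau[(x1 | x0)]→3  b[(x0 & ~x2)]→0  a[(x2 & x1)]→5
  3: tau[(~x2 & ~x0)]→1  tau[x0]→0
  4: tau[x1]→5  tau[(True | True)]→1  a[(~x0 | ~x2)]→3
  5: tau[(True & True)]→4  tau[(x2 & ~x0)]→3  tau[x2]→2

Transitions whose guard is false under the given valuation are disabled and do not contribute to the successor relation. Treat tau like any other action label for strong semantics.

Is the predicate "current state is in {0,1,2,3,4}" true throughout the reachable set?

Safe = {0,1,2,3,4}
Reachable = {0,1,2,3,4,5}
  0: safe
  1: safe
  2: safe
  3: safe
  4: safe
  5: ✗ unsafe
counterexample path to 5: tau·tau

Answer: INVARIANT VIOLATED at state 5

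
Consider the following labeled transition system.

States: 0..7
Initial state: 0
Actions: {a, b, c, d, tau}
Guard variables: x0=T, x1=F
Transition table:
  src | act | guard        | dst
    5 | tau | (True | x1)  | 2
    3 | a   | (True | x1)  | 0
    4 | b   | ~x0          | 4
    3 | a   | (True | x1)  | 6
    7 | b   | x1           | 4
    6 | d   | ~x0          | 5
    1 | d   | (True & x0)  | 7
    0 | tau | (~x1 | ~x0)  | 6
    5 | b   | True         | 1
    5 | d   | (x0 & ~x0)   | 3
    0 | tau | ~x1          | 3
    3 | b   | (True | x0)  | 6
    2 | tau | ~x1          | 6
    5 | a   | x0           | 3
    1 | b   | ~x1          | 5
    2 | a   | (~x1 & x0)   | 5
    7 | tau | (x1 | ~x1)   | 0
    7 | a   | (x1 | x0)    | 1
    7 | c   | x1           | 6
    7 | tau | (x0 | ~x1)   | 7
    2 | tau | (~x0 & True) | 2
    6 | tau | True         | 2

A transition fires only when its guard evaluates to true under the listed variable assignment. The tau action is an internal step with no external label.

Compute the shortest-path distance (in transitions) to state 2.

Answer: 2

Analysis:
Layered search for 2:
  L0 = {0}
  L1 = {3,6}
  L2 = {2}
2 enters at depth 2; path tau·tau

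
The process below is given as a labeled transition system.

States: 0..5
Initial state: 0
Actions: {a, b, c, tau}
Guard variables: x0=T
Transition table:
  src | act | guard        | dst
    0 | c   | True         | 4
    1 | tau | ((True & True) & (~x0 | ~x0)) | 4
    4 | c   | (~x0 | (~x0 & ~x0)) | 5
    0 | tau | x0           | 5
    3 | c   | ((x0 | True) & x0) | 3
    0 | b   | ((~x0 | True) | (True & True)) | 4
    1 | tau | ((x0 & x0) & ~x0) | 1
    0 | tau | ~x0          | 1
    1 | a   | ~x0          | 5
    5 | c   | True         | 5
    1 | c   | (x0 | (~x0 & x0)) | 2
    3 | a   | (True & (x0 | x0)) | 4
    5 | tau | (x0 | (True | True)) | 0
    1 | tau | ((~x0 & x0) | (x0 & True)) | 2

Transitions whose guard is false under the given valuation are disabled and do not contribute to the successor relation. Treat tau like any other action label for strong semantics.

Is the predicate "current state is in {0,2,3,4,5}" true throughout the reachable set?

Answer: INVARIANT HOLDS

Trace:
Safe = {0,2,3,4,5}
R = {0,4,5}
  0: ✓
  4: ✓
  5: ✓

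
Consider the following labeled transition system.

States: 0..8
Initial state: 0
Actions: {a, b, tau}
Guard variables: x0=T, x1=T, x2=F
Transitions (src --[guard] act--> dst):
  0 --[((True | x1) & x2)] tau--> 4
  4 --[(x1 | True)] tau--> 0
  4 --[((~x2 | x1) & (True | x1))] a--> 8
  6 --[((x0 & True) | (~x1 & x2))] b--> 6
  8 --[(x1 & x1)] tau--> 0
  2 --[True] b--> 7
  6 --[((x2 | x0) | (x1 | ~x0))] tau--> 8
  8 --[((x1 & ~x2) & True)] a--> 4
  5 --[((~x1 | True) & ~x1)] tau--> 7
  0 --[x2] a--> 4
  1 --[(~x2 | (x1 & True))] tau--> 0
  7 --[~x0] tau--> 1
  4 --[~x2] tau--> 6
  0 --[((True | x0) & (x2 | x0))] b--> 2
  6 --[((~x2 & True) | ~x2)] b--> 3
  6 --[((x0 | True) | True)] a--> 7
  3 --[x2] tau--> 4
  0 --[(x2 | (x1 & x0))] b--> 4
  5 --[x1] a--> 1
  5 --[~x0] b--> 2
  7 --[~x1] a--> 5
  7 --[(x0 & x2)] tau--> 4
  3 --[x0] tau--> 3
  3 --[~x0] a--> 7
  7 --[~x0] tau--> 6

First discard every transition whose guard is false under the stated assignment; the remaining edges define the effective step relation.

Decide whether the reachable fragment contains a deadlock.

Answer: DEADLOCK at state 7

Trace:
Reachable = {0,2,3,4,6,7,8}
  0: b→2  b→4  [2 exit(s)]
  2: b→7  [1 exit(s)]
  3: tau→3  [1 exit(s)]
  4: a→8  tau→0  tau→6  [3 exit(s)]
  6: a→7  b→3  b→6  tau→8  [4 exit(s)]
  7: ∅  [deadlock]
  8: a→4  tau→0  [2 exit(s)]
witness 7: b·b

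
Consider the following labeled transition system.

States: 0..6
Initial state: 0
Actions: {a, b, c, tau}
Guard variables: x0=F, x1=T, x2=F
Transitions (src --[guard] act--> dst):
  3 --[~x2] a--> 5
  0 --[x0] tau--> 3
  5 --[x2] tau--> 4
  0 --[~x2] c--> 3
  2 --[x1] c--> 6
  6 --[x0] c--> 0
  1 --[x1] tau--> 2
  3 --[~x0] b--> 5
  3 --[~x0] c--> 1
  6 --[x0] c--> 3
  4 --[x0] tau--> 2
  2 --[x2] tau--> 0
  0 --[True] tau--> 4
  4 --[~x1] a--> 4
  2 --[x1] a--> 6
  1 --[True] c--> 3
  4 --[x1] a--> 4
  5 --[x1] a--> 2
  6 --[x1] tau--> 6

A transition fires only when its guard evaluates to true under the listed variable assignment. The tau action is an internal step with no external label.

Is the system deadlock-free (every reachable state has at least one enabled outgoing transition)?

Reach set: {0,1,2,3,4,5,6}
  0: c→3  tau→4  [2 exit(s)]
  1: c→3  tau→2  [2 exit(s)]
  2: a→6  c→6  [2 exit(s)]
  3: a→5  b→5  c→1  [3 exit(s)]
  4: a→4  [1 exit(s)]
  5: a→2  [1 exit(s)]
  6: tau→6  [1 exit(s)]

Answer: DEADLOCK-FREE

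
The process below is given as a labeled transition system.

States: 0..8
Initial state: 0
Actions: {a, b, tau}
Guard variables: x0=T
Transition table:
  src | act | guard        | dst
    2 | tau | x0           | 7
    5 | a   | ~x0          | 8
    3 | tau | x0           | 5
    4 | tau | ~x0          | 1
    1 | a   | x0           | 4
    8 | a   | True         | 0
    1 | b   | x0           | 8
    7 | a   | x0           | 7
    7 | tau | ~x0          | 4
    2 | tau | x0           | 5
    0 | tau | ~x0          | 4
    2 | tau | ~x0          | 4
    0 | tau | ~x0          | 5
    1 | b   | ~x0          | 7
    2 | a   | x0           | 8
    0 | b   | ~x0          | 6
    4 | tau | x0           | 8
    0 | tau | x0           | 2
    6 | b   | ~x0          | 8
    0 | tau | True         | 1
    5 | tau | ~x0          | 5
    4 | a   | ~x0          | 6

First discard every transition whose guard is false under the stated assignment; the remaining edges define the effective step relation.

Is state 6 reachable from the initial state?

Answer: UNREACHABLE

Trace:
11 transition(s) survive guard evaluation.
L0 = {0}
L1 = {1,2}  now seen {0,1,2}
L2 = {4,5,7,8}  now seen {0,1,2,4,5,7,8}
R = {0,1,2,4,5,7,8}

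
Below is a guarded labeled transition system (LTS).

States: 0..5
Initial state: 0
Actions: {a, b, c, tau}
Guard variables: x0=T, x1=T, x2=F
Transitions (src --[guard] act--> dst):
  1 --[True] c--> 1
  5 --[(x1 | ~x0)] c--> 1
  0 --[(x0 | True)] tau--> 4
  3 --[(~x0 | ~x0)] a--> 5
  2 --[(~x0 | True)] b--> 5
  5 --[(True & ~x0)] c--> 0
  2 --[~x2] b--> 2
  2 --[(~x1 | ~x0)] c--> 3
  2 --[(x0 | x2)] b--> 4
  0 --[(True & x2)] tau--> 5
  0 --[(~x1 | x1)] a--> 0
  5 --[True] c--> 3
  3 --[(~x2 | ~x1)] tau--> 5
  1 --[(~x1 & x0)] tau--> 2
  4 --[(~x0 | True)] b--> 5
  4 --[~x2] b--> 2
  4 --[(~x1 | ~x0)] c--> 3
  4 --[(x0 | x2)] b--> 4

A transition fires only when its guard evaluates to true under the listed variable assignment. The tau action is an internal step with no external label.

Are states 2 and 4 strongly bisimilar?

Answer: BISIMILAR

Analysis:
Refine partition for ~:
  π0 = {{0,1,2,3,4,5}}
  π1 = {{0},{1,5},{2,4},{3}}
  π2 = {{0},{1},{2,4},{3},{5}}
stable after 3 split(s): 5 block(s)
[2]={2,4}  [4]={2,4}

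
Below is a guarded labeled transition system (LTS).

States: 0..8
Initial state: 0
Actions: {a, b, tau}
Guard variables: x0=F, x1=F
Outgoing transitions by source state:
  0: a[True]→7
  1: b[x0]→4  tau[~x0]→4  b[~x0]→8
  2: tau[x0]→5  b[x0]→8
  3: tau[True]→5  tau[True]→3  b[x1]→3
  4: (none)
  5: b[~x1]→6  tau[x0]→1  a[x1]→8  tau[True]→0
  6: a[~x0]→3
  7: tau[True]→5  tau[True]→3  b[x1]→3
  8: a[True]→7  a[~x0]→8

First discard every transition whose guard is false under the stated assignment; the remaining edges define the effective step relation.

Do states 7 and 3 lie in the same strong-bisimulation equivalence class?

Answer: BISIMILAR

Working:
Refine partition for ~:
  P[0] = {{0,1,2,3,4,5,6,7,8}}
  P[1] = {{0,6,8},{1,5},{2,4},{3,7}}
  P[2] = {{0,6},{1},{2,4},{3,7},{5},{8}}
6 equivalence class(es) (converged in 3)
class of 7: {3,7}; class of 3: {3,7}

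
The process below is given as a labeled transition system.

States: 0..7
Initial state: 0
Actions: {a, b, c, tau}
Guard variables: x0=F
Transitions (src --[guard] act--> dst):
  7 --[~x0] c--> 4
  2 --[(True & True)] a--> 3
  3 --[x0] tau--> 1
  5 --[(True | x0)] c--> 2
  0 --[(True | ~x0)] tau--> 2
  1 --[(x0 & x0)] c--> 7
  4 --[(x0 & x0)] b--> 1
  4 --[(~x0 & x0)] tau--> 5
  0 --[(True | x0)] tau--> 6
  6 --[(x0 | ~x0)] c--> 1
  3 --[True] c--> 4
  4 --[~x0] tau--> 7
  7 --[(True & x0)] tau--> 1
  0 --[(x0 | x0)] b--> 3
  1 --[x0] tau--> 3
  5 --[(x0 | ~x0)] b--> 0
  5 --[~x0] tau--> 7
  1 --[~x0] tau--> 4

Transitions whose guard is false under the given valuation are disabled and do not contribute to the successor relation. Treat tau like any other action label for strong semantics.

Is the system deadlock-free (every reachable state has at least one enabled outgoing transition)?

R = {0,1,2,3,4,6,7}
  0: tau→2  tau→6  [2 out]
  1: tau→4  [1 out]
  2: a→3  [1 out]
  3: c→4  [1 out]
  4: tau→7  [1 out]
  6: c→1  [1 out]
  7: c→4  [1 out]

Answer: DEADLOCK-FREE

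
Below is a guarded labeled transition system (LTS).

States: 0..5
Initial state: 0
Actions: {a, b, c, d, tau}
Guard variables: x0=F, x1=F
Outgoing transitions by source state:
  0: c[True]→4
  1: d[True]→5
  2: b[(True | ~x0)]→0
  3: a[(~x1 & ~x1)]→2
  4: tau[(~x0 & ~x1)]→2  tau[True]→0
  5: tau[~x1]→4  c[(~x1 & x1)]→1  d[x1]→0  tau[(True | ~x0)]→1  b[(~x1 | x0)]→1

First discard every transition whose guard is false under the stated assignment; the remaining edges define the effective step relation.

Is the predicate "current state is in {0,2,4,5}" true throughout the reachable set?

Safe = {0,2,4,5}
Reach set: {0,2,4}
  0: ✓
  2: ✓
  4: ✓

Answer: INVARIANT HOLDS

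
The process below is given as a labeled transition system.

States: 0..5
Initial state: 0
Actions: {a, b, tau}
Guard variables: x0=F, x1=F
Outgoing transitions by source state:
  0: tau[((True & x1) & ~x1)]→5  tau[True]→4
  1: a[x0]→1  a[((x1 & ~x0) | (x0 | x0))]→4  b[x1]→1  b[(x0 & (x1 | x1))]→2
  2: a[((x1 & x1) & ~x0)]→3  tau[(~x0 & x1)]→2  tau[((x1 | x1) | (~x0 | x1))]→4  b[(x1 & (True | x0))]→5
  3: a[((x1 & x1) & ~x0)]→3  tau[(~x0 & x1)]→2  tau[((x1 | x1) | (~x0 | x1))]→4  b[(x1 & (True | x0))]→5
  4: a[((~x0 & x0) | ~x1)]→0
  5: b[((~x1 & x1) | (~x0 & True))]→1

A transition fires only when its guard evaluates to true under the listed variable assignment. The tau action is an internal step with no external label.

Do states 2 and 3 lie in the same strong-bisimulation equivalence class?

Refine partition for ~:
  P[0] = {{0,1,2,3,4,5}}
  P[1] = {{0,2,3},{1},{4},{5}}
4 equivalence class(es) (converged in 2)
class of 2: {0,2,3}; class of 3: {0,2,3}

Answer: BISIMILAR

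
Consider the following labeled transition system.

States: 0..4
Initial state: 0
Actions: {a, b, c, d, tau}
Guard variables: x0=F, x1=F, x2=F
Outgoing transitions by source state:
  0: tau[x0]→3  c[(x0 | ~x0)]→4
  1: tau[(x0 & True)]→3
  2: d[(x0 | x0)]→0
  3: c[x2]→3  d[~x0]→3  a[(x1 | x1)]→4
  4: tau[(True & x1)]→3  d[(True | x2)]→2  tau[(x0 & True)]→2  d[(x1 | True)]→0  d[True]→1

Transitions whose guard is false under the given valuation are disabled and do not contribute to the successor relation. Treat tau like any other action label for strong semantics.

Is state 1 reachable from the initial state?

Guard filter leaves 5 enabled edge(s).
depth 0: {0}
depth 1: {4}  total {0,4}
depth 2: {1,2}  total {0,1,2,4}
Reachable = {0,1,2,4}
trace reaching 1: c·d

Answer: REACHABLE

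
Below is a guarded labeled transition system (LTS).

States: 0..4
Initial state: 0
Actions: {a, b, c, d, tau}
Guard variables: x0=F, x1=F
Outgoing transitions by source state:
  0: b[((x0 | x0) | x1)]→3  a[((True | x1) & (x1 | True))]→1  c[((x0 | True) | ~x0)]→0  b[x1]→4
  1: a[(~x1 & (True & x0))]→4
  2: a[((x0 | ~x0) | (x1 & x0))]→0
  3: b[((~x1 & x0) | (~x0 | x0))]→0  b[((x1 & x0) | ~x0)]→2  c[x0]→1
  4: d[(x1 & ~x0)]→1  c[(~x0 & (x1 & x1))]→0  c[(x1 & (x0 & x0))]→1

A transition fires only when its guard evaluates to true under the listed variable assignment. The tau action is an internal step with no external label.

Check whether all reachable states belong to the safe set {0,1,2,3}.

Allowed set {0,1,2,3}
Reachable = {0,1}
  0: ok
  1: ok

Answer: INVARIANT HOLDS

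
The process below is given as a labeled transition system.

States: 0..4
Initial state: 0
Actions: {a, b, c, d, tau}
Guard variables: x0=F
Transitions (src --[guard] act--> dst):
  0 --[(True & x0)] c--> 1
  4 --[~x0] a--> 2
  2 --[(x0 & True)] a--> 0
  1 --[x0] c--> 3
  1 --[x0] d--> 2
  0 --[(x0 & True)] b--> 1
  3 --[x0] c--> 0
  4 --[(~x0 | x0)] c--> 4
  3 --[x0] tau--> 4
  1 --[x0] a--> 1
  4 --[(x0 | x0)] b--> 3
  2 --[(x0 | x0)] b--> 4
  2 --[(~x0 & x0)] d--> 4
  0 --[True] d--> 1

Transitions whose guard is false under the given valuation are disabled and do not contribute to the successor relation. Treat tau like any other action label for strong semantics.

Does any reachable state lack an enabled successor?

Answer: DEADLOCK at state 1

Analysis:
Reachable = {0,1}
  0: d→1  [1 out]
  1: ∅  [STUCK]
Path to 1: d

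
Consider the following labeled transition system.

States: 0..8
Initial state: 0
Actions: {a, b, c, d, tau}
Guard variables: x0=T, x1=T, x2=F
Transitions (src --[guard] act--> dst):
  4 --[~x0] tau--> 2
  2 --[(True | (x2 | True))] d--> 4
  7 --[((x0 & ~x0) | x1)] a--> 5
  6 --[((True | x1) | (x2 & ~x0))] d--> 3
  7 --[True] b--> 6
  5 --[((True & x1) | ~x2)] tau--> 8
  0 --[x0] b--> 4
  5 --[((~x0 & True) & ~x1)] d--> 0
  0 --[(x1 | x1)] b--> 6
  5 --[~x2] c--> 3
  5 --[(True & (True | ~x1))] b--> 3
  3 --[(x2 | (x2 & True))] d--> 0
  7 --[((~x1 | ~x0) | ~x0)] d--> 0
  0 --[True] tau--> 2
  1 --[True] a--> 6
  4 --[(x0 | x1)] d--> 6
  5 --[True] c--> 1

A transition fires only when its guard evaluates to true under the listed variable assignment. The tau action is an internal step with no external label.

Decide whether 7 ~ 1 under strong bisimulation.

Refine partition for ~:
  P[0] = {{0,1,2,3,4,5,6,7,8}}
  P[1] = {{0},{1},{2,4,6},{3,8},{5},{7}}
  P[2] = {{0},{1},{2,4},{3,8},{5},{6},{7}}
  P[3] = {{0},{1},{2},{3,8},{4},{5},{6},{7}}
stable after 4 split(s): 8 block(s)
7∈{7}, 1∈{1}

Answer: NOT BISIMILAR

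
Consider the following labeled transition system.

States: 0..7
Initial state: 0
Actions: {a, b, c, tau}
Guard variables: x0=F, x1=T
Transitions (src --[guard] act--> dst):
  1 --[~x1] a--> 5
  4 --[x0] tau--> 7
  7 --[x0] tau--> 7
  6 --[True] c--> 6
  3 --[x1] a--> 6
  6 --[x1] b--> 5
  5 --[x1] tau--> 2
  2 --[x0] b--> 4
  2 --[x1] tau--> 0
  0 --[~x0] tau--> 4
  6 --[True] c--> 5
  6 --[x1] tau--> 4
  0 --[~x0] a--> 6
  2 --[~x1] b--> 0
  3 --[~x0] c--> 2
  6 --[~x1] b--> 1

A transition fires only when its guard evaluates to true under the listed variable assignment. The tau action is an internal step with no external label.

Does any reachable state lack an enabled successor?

Reachable = {0,2,4,5,6}
  0: a→6  tau→4  [2 out]
  2: tau→0  [1 out]
  4: ∅  [deadlock]
  5: tau→2  [1 out]
  6: b→5  c→5  c→6  tau→4  [4 out]
trace reaching 4: tau

Answer: DEADLOCK at state 4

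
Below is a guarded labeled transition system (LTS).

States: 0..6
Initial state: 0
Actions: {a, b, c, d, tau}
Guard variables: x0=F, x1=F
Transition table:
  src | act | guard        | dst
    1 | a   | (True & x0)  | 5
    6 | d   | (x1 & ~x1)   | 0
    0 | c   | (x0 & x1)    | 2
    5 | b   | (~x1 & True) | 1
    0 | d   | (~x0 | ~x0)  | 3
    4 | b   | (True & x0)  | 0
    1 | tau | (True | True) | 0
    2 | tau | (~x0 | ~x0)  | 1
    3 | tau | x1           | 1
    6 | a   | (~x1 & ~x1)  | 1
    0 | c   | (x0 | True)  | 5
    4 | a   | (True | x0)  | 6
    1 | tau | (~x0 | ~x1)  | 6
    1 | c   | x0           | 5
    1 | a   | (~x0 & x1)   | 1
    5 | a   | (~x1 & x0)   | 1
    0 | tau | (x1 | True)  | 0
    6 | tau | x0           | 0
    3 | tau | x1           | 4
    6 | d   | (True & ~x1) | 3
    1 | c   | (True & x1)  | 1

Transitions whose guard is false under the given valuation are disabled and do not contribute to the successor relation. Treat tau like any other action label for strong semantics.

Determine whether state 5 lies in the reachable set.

10 transition(s) survive guard evaluation.
L0 = {0}
L1 = {3,5}  now seen {0,3,5}
L2 = {1}  now seen {0,1,3,5}
L3 = {6}  now seen {0,1,3,5,6}
Reach set: {0,1,3,5,6}
witness 5: c

Answer: REACHABLE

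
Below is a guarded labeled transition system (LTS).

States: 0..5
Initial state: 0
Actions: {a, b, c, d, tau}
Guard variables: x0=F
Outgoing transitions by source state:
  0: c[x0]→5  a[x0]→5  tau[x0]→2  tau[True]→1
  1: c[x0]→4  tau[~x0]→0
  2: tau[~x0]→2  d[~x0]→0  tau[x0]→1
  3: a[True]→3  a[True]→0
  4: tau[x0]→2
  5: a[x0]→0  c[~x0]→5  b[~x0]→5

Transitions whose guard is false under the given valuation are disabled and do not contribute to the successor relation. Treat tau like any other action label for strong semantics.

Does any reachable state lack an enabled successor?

Answer: DEADLOCK-FREE

Analysis:
R = {0,1}
  0: tau→1  [1 exit(s)]
  1: tau→0  [1 exit(s)]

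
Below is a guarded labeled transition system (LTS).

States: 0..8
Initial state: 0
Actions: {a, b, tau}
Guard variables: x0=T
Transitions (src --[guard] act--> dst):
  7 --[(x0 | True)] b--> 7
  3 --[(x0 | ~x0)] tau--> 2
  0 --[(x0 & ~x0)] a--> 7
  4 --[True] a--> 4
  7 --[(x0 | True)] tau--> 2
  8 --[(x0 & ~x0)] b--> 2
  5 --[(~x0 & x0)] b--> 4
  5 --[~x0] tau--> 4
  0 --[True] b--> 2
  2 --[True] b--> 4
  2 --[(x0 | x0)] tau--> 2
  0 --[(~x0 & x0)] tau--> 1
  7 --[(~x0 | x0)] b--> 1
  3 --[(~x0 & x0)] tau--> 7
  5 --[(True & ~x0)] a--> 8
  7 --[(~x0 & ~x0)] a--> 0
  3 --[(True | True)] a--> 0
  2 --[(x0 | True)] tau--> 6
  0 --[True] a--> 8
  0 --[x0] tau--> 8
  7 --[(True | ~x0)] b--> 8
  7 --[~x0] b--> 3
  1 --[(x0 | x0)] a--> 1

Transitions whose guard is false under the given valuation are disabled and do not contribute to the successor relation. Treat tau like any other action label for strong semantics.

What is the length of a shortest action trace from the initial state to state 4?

Breadth-first toward 4:
  Layer 0: {0}
  Layer 1: {2,8}
  Layer 2: {4,6}
first hit 4 at d=2 via b·b

Answer: 2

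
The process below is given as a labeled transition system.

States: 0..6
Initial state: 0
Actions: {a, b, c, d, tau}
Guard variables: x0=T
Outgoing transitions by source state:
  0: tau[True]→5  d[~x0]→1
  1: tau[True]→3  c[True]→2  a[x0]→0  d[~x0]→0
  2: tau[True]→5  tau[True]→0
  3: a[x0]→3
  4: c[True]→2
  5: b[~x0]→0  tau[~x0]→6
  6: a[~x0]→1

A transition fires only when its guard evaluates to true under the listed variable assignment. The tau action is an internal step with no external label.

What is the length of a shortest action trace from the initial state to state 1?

Answer: UNREACHABLE

Working:
Layered search for 1:
  Layer 0: {0}
  Layer 1: {5}
1 never appears.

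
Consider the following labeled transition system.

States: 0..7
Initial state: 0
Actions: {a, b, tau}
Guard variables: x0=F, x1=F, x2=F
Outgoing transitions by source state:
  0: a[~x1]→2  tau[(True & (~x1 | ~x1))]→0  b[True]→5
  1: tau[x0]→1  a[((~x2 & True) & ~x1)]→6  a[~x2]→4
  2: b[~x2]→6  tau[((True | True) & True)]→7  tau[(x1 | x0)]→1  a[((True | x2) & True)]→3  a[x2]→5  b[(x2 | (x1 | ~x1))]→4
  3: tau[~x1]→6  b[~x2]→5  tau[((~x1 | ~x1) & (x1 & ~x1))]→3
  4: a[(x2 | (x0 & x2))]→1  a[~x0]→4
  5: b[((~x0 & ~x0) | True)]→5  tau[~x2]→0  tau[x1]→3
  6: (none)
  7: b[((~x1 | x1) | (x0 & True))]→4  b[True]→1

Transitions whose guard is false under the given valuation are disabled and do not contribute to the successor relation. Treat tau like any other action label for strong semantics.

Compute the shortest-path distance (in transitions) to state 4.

Answer: 2

Analysis:
Layered search for 4:
  depth 0: {0}
  depth 1: {2,5}
  depth 2: {3,4,6,7}
first hit 4 at d=2 via a·b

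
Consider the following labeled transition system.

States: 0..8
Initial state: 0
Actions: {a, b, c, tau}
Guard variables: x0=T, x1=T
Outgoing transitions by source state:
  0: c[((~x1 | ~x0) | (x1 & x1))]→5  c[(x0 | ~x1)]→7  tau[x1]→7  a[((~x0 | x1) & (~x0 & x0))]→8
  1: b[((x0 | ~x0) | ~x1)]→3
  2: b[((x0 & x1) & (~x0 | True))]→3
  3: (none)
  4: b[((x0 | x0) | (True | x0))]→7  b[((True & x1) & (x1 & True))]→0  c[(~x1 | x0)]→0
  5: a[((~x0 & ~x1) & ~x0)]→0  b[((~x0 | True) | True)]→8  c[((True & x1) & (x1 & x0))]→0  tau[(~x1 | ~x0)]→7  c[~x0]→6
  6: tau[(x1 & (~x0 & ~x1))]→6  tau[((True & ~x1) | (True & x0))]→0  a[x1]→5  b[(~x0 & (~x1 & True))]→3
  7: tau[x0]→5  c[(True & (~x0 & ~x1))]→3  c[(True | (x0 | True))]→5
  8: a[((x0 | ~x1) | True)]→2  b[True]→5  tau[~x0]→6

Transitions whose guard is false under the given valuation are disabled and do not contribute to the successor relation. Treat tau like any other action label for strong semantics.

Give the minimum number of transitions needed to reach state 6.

Layered search for 6:
  Layer 0: {0}
  Layer 1: {5,7}
  Layer 2: {8}
  Layer 3: {2}
  Layer 4: {3}
6 never appears.

Answer: UNREACHABLE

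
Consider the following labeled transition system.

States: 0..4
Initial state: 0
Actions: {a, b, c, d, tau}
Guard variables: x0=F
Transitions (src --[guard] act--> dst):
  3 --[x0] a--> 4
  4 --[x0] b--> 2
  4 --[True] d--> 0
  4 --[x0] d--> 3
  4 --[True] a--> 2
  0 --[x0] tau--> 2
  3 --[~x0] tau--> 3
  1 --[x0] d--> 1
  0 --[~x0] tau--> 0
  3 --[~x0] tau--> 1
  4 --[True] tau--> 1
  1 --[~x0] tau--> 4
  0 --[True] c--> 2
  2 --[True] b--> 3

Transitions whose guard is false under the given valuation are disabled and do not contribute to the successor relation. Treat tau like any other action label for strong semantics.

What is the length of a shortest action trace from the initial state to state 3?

Answer: 2

Analysis:
Layered search for 3:
  Layer 0: {0}
  Layer 1: {2}
  Layer 2: {3}
first hit 3 at d=2 via c·b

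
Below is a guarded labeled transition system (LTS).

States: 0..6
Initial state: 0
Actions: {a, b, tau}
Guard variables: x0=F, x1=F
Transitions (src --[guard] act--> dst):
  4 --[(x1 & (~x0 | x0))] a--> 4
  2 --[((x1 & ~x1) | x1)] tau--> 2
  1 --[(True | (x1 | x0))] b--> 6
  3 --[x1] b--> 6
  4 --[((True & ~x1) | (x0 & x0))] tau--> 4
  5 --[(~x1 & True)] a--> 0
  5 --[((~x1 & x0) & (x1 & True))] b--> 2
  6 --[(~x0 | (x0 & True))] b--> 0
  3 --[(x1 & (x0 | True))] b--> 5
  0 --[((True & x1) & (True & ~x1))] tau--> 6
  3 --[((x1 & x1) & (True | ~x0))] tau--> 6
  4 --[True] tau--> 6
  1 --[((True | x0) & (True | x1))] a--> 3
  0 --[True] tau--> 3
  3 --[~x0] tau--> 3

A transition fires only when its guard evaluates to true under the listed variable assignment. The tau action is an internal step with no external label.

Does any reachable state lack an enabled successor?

R = {0,3}
  0: tau→3  [deg 1]
  3: tau→3  [deg 1]

Answer: DEADLOCK-FREE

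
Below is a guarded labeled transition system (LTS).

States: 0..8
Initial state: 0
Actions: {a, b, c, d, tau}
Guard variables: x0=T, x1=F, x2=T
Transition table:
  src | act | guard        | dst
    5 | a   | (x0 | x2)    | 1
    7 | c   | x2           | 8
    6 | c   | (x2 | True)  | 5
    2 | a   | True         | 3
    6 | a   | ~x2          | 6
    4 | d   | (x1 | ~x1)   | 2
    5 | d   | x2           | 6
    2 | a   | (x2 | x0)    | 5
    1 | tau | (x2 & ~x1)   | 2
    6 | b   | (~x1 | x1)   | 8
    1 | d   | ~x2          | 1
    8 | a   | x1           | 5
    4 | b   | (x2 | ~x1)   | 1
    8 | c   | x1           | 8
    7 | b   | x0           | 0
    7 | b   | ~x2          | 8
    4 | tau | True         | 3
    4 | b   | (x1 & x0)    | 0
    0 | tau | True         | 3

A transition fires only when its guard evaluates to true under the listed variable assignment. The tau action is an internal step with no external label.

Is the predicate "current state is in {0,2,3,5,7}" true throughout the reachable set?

Allowed set {0,2,3,5,7}
R = {0,3}
  0: ✓
  3: ✓

Answer: INVARIANT HOLDS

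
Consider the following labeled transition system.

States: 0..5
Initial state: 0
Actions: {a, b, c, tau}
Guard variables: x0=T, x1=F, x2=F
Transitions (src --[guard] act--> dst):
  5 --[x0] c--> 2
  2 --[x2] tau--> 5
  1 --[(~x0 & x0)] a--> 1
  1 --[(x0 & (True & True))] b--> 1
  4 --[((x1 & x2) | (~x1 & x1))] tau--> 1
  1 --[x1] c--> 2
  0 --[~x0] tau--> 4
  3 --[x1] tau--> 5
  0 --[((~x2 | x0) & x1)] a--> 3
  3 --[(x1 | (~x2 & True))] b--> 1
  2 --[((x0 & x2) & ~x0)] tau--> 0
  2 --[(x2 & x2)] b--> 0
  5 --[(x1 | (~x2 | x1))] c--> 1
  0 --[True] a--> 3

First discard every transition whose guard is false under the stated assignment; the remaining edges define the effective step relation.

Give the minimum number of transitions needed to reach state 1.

Answer: 2

Working:
BFS to 1:
  depth 0: {0}
  depth 1: {3}
  depth 2: {1}
depth(1)=2, e.g. a·b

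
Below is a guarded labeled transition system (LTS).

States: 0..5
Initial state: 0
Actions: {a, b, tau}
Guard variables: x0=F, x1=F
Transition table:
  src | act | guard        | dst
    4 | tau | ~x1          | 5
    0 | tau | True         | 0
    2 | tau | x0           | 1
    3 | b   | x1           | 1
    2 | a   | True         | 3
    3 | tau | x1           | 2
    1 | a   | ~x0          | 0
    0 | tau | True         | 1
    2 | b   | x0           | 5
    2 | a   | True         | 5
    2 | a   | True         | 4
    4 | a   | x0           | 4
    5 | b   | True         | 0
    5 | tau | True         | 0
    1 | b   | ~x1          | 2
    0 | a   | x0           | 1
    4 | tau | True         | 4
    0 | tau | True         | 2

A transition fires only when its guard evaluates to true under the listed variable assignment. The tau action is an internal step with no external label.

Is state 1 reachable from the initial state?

12 transition(s) survive guard evaluation.
L0 = {0}
L1 = {1,2}  total {0,1,2}
L2 = {3,4,5}  total {0,1,2,3,4,5}
Reachable = {0,1,2,3,4,5}
witness 1: tau

Answer: REACHABLE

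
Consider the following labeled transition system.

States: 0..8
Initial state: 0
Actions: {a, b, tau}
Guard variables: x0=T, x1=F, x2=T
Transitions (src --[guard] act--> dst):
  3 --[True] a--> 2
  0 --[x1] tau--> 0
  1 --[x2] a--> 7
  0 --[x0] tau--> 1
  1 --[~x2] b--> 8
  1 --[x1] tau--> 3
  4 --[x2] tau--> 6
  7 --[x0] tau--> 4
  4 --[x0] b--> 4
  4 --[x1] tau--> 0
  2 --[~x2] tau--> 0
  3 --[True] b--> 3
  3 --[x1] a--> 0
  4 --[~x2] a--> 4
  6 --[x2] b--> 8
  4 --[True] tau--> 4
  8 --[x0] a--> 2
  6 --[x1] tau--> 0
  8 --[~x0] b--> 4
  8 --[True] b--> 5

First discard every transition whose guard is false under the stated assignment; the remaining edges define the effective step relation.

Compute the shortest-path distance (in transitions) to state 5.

Breadth-first toward 5:
  Layer 0: {0}
  Layer 1: {1}
  Layer 2: {7}
  Layer 3: {4}
  Layer 4: {6}
  Layer 5: {8}
  Layer 6: {2,5}
5 enters at depth 6; path tau·a·tau·tau·b·b

Answer: 6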